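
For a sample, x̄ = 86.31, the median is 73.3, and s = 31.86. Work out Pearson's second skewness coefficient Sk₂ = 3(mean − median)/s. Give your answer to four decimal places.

1.2250

Sk₂ = 3(86.31 − 73.3) / 31.86 = 3 × 13.0100 / 31.86
    = 39.0300 / 31.86 ≈ 1.2250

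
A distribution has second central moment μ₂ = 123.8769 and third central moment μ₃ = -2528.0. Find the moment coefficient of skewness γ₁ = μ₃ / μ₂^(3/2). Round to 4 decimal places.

σ = √μ₂ = √123.8769 = 11.13000
σ³ = μ₂^(3/2) = 1378.74990
γ₁ = μ₃/σ³ = -2528.0 / 1378.74990 ≈ -1.8335

-1.8335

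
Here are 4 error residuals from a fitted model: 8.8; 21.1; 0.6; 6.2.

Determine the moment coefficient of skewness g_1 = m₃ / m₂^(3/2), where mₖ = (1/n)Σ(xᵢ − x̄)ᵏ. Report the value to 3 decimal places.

0.617

x̄ = (8.8 + 21.1 + 0.6 + 6.2) / 4 = 9.1750
deviations (xᵢ − x̄): -0.3750, 11.9250, -8.5750, -2.9750
Σ(xᵢ − x̄)² = 224.7275 ⇒ m₂ = 224.7275/4 = 56.18188
Σ(xᵢ − x̄)³ = 1038.8936 ⇒ m₃ = 1038.8936/4 = 259.72341
m₂^(3/2) = 56.18188^(1.5) = 421.10883
g_1 = m₃ / m₂^(3/2) = 259.72341 / 421.10883 ≈ 0.617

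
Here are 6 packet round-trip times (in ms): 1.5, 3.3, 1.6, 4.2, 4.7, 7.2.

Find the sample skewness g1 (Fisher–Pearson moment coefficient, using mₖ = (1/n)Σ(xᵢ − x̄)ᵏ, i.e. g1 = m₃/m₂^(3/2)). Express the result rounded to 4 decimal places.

0.4604

x̄ = (1.5 + 3.3 + 1.6 + 4.2 + 4.7 + 7.2) / 6 = 3.7500
deviations (xᵢ − x̄): -2.2500, -0.4500, -2.1500, 0.4500, 0.9500, 3.4500
Σ(xᵢ − x̄)² = 22.8950 ⇒ m₂ = 22.8950/6 = 3.81583
Σ(xᵢ − x̄)³ = 20.5920 ⇒ m₃ = 20.5920/6 = 3.43200
m₂^(3/2) = 3.81583^(1.5) = 7.45391
g1 = m₃ / m₂^(3/2) = 3.43200 / 7.45391 ≈ 0.4604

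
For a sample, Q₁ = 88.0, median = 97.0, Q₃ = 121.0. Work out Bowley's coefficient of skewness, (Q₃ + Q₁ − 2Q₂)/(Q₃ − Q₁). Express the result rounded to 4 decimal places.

0.4545

numerator: Q₃ + Q₁ − 2Q₂ = 121.0 + 88.0 − 2×97.0 = 15.0000
denominator: Q₃ − Q₁ = 121.0 − 88.0 = 33.0000
Bowley skewness = 15.0000 / 33.0000 ≈ 0.4545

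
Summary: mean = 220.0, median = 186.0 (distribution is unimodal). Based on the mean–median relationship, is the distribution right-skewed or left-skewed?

mean − median = 220.0 − 186.0 = 34.0
mean > median ⇒ the longer tail is on the right ⇒ right-skewed (positively skewed).

right-skewed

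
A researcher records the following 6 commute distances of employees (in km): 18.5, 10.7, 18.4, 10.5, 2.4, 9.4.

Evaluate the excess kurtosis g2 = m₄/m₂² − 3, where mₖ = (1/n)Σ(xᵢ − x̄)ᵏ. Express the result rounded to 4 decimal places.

x̄ = 11.6500
Σ(xᵢ − x̄)² = 185.3350 ⇒ m₂ = 30.88917
Σ(xᵢ − x̄)⁴ = 11626.7962 ⇒ m₄ = 1937.79937
m₂² = 954.14062
g2 = m₄/m₂² − 3 = 2.03094 − 3 ≈ -0.9691

-0.9691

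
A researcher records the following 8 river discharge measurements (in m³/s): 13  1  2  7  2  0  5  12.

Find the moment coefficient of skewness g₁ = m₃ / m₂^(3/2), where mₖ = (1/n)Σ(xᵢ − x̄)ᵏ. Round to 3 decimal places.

x̄ = (13 + 1 + 2 + 7 + 2 + 0 + 5 + 12) / 8 = 5.2500
deviations (xᵢ − x̄): 7.7500, -4.2500, -3.2500, 1.7500, -3.2500, -5.2500, -0.2500, 6.7500
Σ(xᵢ − x̄)² = 175.5000 ⇒ m₂ = 175.5000/8 = 21.93750
Σ(xᵢ − x̄)³ = 488.2500 ⇒ m₃ = 488.2500/8 = 61.03125
m₂^(3/2) = 21.93750^(1.5) = 102.74973
g₁ = m₃ / m₂^(3/2) = 61.03125 / 102.74973 ≈ 0.594

0.594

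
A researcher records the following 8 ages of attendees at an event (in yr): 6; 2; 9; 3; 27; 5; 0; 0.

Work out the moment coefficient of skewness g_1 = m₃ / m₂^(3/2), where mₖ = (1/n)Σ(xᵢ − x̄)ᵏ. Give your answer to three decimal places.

1.761

x̄ = (6 + 2 + 9 + 3 + 27 + 5 + 0 + 0) / 8 = 6.5000
deviations (xᵢ − x̄): -0.5000, -4.5000, 2.5000, -3.5000, 20.5000, -1.5000, -6.5000, -6.5000
Σ(xᵢ − x̄)² = 546.0000 ⇒ m₂ = 546.0000/8 = 68.25000
Σ(xᵢ − x̄)³ = 7944.0000 ⇒ m₃ = 7944.0000/8 = 993.00000
m₂^(3/2) = 68.25000^(1.5) = 563.83753
g_1 = m₃ / m₂^(3/2) = 993.00000 / 563.83753 ≈ 1.761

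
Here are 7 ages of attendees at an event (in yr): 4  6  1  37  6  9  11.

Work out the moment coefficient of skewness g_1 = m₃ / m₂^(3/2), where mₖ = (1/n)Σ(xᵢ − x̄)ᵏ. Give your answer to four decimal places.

x̄ = (4 + 6 + 1 + 37 + 6 + 9 + 11) / 7 = 10.5714
deviations (xᵢ − x̄): -6.5714, -4.5714, -9.5714, 26.4286, -4.5714, -1.5714, 0.4286
Σ(xᵢ − x̄)² = 877.7143 ⇒ m₂ = 877.7143/7 = 125.38776
Σ(xᵢ − x̄)³ = 17104.0408 ⇒ m₃ = 17104.0408/7 = 2443.43440
m₂^(3/2) = 125.38776^(1.5) = 1404.05038
g_1 = m₃ / m₂^(3/2) = 2443.43440 / 1404.05038 ≈ 1.7403

1.7403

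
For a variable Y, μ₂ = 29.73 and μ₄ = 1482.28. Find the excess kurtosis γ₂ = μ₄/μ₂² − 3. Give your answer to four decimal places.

μ₂² = 29.73² = 883.87290
μ₄/μ₂² = 1482.28 / 883.87290 = 1.67703
γ₂ = 1.67703 − 3 ≈ -1.3230

-1.3230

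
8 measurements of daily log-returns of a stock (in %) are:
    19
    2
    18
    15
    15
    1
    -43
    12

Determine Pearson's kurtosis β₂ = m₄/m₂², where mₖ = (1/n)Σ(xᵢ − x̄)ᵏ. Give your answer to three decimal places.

x̄ = 4.8750
Σ(xᵢ − x̄)² = 2942.8750 ⇒ m₂ = 367.85938
Σ(xᵢ − x̄)⁴ = 5346707.4004 ⇒ m₄ = 668338.42505
m₂² = 135320.51978
β₂ = m₄/m₂² = 668338.42505 / 135320.51978 ≈ 4.939

4.939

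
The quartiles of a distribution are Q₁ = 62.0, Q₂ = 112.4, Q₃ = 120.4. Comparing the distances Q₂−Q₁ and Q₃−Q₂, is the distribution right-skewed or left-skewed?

Q₂ − Q₁ = 50.4;  Q₃ − Q₂ = 8.0
Q₂ − Q₁ > Q₃ − Q₂ ⇒ the lower half is more spread out ⇒ left-skewed.

left-skewed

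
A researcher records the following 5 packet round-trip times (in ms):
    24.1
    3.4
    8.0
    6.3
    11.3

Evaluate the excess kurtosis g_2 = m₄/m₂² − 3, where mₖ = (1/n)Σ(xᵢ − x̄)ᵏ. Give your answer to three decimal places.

-0.324

x̄ = 10.6200
Σ(xᵢ − x̄)² = 259.8280 ⇒ m₂ = 51.96560
Σ(xᵢ − x̄)⁴ = 36131.6585 ⇒ m₄ = 7226.33171
m₂² = 2700.42358
g_2 = m₄/m₂² − 3 = 2.67600 − 3 ≈ -0.324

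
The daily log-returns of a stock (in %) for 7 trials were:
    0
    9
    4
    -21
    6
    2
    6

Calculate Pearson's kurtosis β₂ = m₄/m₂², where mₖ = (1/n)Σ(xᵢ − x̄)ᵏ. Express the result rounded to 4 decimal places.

4.4210

x̄ = 0.8571
Σ(xᵢ − x̄)² = 608.8571 ⇒ m₂ = 86.97959
Σ(xᵢ − x̄)⁴ = 234125.8484 ⇒ m₄ = 33446.54977
m₂² = 7565.44940
β₂ = m₄/m₂² = 33446.54977 / 7565.44940 ≈ 4.4210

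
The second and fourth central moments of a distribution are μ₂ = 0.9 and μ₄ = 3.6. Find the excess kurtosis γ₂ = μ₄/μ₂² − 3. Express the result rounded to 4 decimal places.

μ₂² = 0.9² = 0.81000
μ₄/μ₂² = 3.6 / 0.81000 = 4.44444
γ₂ = 4.44444 − 3 ≈ 1.4444

1.4444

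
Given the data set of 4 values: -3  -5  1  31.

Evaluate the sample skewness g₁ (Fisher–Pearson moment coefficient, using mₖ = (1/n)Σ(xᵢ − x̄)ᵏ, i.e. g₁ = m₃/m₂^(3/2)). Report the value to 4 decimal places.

x̄ = (-3 - 5 + 1 + 31) / 4 = 6.0000
deviations (xᵢ − x̄): -9.0000, -11.0000, -5.0000, 25.0000
Σ(xᵢ − x̄)² = 852.0000 ⇒ m₂ = 852.0000/4 = 213.00000
Σ(xᵢ − x̄)³ = 13440.0000 ⇒ m₃ = 13440.0000/4 = 3360.00000
m₂^(3/2) = 213.00000^(1.5) = 3108.63266
g₁ = m₃ / m₂^(3/2) = 3360.00000 / 3108.63266 ≈ 1.0809

1.0809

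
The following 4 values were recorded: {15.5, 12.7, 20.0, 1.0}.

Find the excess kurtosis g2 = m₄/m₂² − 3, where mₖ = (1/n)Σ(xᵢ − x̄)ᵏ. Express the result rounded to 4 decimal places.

x̄ = 12.3000
Σ(xᵢ − x̄)² = 197.3800 ⇒ m₂ = 49.34500
Σ(xᵢ − x̄)⁴ = 19924.9234 ⇒ m₄ = 4981.23085
m₂² = 2434.92903
g2 = m₄/m₂² − 3 = 2.04574 − 3 ≈ -0.9543

-0.9543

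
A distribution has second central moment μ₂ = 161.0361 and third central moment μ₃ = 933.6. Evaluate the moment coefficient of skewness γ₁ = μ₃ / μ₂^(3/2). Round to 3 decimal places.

0.457

σ = √μ₂ = √161.0361 = 12.69000
σ³ = μ₂^(3/2) = 2043.54811
γ₁ = μ₃/σ³ = 933.6 / 2043.54811 ≈ 0.457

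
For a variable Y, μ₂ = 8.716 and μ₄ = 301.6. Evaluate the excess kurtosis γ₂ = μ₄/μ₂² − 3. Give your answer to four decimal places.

0.9701

μ₂² = 8.716² = 75.96866
μ₄/μ₂² = 301.6 / 75.96866 = 3.97006
γ₂ = 3.97006 − 3 ≈ 0.9701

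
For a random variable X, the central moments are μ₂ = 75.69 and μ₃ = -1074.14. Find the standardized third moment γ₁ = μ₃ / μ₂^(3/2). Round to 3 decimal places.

-1.631

σ = √μ₂ = √75.69 = 8.70000
σ³ = μ₂^(3/2) = 658.50300
γ₁ = μ₃/σ³ = -1074.14 / 658.50300 ≈ -1.631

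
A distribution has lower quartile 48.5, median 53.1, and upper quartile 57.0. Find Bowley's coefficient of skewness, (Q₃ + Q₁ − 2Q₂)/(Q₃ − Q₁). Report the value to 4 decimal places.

-0.0824

numerator: Q₃ + Q₁ − 2Q₂ = 57.0 + 48.5 − 2×53.1 = -0.7000
denominator: Q₃ − Q₁ = 57.0 − 48.5 = 8.5000
Bowley skewness = -0.7000 / 8.5000 ≈ -0.0824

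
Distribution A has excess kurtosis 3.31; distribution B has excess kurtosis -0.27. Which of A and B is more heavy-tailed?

A

Higher excess kurtosis ⇒ heavier tails relative to the normal distribution.
3.31 vs -0.27: the larger is 3.31, so A has heavier tails. (A is leptokurtic — heavier-than-normal tails; the other is platykurtic.)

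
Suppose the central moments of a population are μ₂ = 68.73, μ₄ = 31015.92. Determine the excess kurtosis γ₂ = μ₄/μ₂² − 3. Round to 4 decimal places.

3.5659

μ₂² = 68.73² = 4723.81290
μ₄/μ₂² = 31015.92 / 4723.81290 = 6.56587
γ₂ = 6.56587 − 3 ≈ 3.5659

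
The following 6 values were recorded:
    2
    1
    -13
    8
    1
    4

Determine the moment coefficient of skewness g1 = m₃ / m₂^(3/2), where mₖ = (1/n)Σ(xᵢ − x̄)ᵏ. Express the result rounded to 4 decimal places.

x̄ = (2 + 1 - 13 + 8 + 1 + 4) / 6 = 0.5000
deviations (xᵢ − x̄): 1.5000, 0.5000, -13.5000, 7.5000, 0.5000, 3.5000
Σ(xᵢ − x̄)² = 253.5000 ⇒ m₂ = 253.5000/6 = 42.25000
Σ(xᵢ − x̄)³ = -1992.0000 ⇒ m₃ = -1992.0000/6 = -332.00000
m₂^(3/2) = 42.25000^(1.5) = 274.62500
g1 = m₃ / m₂^(3/2) = -332.00000 / 274.62500 ≈ -1.2089

-1.2089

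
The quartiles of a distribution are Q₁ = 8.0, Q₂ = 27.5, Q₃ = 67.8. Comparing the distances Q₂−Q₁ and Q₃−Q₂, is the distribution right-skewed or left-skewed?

Q₂ − Q₁ = 19.5;  Q₃ − Q₂ = 40.3
Q₃ − Q₂ > Q₂ − Q₁ ⇒ the upper half is more spread out ⇒ right-skewed.

right-skewed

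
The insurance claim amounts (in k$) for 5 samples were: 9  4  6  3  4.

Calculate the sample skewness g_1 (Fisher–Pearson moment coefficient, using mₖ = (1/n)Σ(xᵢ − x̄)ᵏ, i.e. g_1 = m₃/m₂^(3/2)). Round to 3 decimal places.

x̄ = (9 + 4 + 6 + 3 + 4) / 5 = 5.2000
deviations (xᵢ − x̄): 3.8000, -1.2000, 0.8000, -2.2000, -1.2000
Σ(xᵢ − x̄)² = 22.8000 ⇒ m₂ = 22.8000/5 = 4.56000
Σ(xᵢ − x̄)³ = 41.2800 ⇒ m₃ = 41.2800/5 = 8.25600
m₂^(3/2) = 4.56000^(1.5) = 9.73750
g_1 = m₃ / m₂^(3/2) = 8.25600 / 9.73750 ≈ 0.848

0.848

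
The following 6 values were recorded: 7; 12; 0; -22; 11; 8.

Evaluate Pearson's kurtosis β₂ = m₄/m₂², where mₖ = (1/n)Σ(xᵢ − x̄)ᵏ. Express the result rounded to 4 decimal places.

x̄ = 2.6667
Σ(xᵢ − x̄)² = 819.3333 ⇒ m₂ = 136.55556
Σ(xᵢ − x̄)⁴ = 383827.7778 ⇒ m₄ = 63971.29630
m₂² = 18647.41975
β₂ = m₄/m₂² = 63971.29630 / 18647.41975 ≈ 3.4306

3.4306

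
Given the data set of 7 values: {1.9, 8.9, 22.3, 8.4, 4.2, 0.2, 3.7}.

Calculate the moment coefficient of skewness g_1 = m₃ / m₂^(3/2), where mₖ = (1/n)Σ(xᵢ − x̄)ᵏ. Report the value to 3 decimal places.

1.321

x̄ = (1.9 + 8.9 + 22.3 + 8.4 + 4.2 + 0.2 + 3.7) / 7 = 7.0857
deviations (xᵢ − x̄): -5.1857, 1.8143, 15.2143, 1.3143, -2.8857, -6.8857, -3.3857
Σ(xᵢ − x̄)² = 330.5886 ⇒ m₂ = 330.5886/7 = 47.22694
Σ(xᵢ − x̄)³ = 3001.1951 ⇒ m₃ = 3001.1951/7 = 428.74216
m₂^(3/2) = 47.22694^(1.5) = 324.55230
g_1 = m₃ / m₂^(3/2) = 428.74216 / 324.55230 ≈ 1.321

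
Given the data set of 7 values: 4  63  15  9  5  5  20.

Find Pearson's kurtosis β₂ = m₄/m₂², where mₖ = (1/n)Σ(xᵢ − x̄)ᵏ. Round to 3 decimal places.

4.436

x̄ = 17.2857
Σ(xᵢ − x̄)² = 2649.4286 ⇒ m₂ = 378.48980
Σ(xᵢ − x̄)⁴ = 4448762.6764 ⇒ m₄ = 635537.52520
m₂² = 143254.52561
β₂ = m₄/m₂² = 635537.52520 / 143254.52561 ≈ 4.436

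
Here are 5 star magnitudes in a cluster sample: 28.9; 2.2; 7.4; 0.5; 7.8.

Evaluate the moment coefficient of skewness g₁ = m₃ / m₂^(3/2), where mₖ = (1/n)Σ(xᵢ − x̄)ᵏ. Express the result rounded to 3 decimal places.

1.212

x̄ = (28.9 + 2.2 + 7.4 + 0.5 + 7.8) / 5 = 9.3600
deviations (xᵢ − x̄): 19.5400, -7.1600, -1.9600, -8.8600, -1.5600
Σ(xᵢ − x̄)² = 517.8520 ⇒ m₂ = 517.8520/5 = 103.57040
Σ(xᵢ − x̄)³ = 6386.7046 ⇒ m₃ = 6386.7046/5 = 1277.34091
m₂^(3/2) = 103.57040^(1.5) = 1054.03123
g₁ = m₃ / m₂^(3/2) = 1277.34091 / 1054.03123 ≈ 1.212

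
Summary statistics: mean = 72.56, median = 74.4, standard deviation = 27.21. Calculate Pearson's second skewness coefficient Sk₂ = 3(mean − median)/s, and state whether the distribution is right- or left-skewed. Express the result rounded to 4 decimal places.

-0.2029, left-skewed

Sk₂ = 3(72.56 − 74.4) / 27.21 = 3 × -1.8400 / 27.21
    = -5.5200 / 27.21 ≈ -0.2029
Sk₂ < 0 ⇒ mean < median ⇒ left-skewed (negative skew).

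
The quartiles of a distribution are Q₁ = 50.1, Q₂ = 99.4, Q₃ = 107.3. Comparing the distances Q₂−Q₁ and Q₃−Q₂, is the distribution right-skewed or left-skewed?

left-skewed

Q₂ − Q₁ = 49.3;  Q₃ − Q₂ = 7.9
Q₂ − Q₁ > Q₃ − Q₂ ⇒ the lower half is more spread out ⇒ left-skewed.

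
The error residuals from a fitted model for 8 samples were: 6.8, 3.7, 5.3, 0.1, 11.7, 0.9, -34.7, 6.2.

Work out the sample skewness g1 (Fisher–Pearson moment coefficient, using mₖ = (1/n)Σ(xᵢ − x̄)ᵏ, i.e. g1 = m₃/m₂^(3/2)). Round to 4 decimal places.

-1.9822

x̄ = (6.8 + 3.7 + 5.3 + 0.1 + 11.7 + 0.9 - 34.7 + 6.2) / 8 = 0.0000
deviations (xᵢ − x̄): 6.8000, 3.7000, 5.3000, 0.1000, 11.7000, 0.9000, -34.7000, 6.2000
Σ(xᵢ − x̄)² = 1468.2600 ⇒ m₂ = 1468.2600/8 = 183.53250
Σ(xᵢ − x̄)³ = -39427.2900 ⇒ m₃ = -39427.2900/8 = -4928.41125
m₂^(3/2) = 183.53250^(1.5) = 2486.39126
g1 = m₃ / m₂^(3/2) = -4928.41125 / 2486.39126 ≈ -1.9822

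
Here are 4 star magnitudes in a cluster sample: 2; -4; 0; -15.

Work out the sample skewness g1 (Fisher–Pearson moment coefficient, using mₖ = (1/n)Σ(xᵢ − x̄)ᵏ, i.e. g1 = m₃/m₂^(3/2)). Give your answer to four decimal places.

-0.8116

x̄ = (2 - 4 + 0 - 15) / 4 = -4.2500
deviations (xᵢ − x̄): 6.2500, 0.2500, 4.2500, -10.7500
Σ(xᵢ − x̄)² = 172.7500 ⇒ m₂ = 172.7500/4 = 43.18750
Σ(xᵢ − x̄)³ = -921.3750 ⇒ m₃ = -921.3750/4 = -230.34375
m₂^(3/2) = 43.18750^(1.5) = 283.81615
g1 = m₃ / m₂^(3/2) = -230.34375 / 283.81615 ≈ -0.8116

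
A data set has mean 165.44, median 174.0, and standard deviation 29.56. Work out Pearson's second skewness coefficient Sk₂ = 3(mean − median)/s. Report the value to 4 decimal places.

-0.8687

Sk₂ = 3(165.44 − 174.0) / 29.56 = 3 × -8.5600 / 29.56
    = -25.6800 / 29.56 ≈ -0.8687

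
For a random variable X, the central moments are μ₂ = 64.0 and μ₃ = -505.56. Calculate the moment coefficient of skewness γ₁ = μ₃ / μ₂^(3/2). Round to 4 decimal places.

σ = √μ₂ = √64.0 = 8.00000
σ³ = μ₂^(3/2) = 512.00000
γ₁ = μ₃/σ³ = -505.56 / 512.00000 ≈ -0.9874

-0.9874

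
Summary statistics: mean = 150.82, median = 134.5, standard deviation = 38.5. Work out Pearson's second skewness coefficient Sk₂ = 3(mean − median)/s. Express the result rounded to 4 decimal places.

Sk₂ = 3(150.82 − 134.5) / 38.5 = 3 × 16.3200 / 38.5
    = 48.9600 / 38.5 ≈ 1.2717

1.2717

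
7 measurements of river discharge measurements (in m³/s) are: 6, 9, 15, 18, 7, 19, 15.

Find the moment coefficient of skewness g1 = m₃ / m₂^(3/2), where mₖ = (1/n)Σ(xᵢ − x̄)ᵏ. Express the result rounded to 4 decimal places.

x̄ = (6 + 9 + 15 + 18 + 7 + 19 + 15) / 7 = 12.7143
deviations (xᵢ − x̄): -6.7143, -3.7143, 2.2857, 5.2857, -5.7143, 6.2857, 2.2857
Σ(xᵢ − x̄)² = 169.4286 ⇒ m₂ = 169.4286/7 = 24.20408
Σ(xᵢ − x̄)³ = -120.6122 ⇒ m₃ = -120.6122/7 = -17.23032
m₂^(3/2) = 24.20408^(1.5) = 119.07838
g1 = m₃ / m₂^(3/2) = -17.23032 / 119.07838 ≈ -0.1447

-0.1447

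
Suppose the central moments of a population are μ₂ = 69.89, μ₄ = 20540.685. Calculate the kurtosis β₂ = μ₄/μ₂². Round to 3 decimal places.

4.205

μ₂² = 69.89² = 4884.61210
μ₄/μ₂² = 20540.685 / 4884.61210 = 4.20518
β₂ ≈ 4.205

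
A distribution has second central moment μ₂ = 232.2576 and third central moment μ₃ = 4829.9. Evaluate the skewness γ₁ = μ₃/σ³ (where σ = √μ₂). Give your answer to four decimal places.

σ = √μ₂ = √232.2576 = 15.24000
σ³ = μ₂^(3/2) = 3539.60582
γ₁ = μ₃/σ³ = 4829.9 / 3539.60582 ≈ 1.3645

1.3645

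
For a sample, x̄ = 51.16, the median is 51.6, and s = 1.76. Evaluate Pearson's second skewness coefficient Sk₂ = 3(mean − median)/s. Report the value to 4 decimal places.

Sk₂ = 3(51.16 − 51.6) / 1.76 = 3 × -0.4400 / 1.76
    = -1.3200 / 1.76 ≈ -0.7500

-0.7500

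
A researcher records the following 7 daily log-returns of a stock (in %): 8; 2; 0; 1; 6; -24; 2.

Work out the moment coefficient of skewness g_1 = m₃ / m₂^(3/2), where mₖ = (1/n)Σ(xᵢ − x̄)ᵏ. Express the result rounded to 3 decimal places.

-1.728

x̄ = (8 + 2 + 0 + 1 + 6 - 24 + 2) / 7 = -0.7143
deviations (xᵢ − x̄): 8.7143, 2.7143, 0.7143, 1.7143, 6.7143, -23.2857, 2.7143
Σ(xᵢ − x̄)² = 681.4286 ⇒ m₂ = 681.4286/7 = 97.34694
Σ(xᵢ − x̄)³ = -11616.2449 ⇒ m₃ = -11616.2449/7 = -1659.46356
m₂^(3/2) = 97.34694^(1.5) = 960.46921
g_1 = m₃ / m₂^(3/2) = -1659.46356 / 960.46921 ≈ -1.728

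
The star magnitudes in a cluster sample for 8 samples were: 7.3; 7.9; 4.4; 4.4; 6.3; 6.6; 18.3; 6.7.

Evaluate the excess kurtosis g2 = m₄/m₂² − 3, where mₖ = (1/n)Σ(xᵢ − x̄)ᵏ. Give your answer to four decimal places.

x̄ = 7.7375
Σ(xᵢ − x̄)² = 138.4988 ⇒ m₂ = 17.31234
Σ(xᵢ − x̄)⁴ = 12702.3537 ⇒ m₄ = 1587.79421
m₂² = 299.71725
g2 = m₄/m₂² − 3 = 5.29764 − 3 ≈ 2.2976

2.2976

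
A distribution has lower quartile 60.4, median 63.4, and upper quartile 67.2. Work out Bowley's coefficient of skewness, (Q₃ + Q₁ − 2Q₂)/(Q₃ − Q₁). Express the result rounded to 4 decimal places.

0.1176

numerator: Q₃ + Q₁ − 2Q₂ = 67.2 + 60.4 − 2×63.4 = 0.8000
denominator: Q₃ − Q₁ = 67.2 − 60.4 = 6.8000
Bowley skewness = 0.8000 / 6.8000 ≈ 0.1176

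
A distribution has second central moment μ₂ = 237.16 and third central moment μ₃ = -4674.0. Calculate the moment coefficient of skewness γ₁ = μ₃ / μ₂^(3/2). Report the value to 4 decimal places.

σ = √μ₂ = √237.16 = 15.40000
σ³ = μ₂^(3/2) = 3652.26400
γ₁ = μ₃/σ³ = -4674.0 / 3652.26400 ≈ -1.2798

-1.2798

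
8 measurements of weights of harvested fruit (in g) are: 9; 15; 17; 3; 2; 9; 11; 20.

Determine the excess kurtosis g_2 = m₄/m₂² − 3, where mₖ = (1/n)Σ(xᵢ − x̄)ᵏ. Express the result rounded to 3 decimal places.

-1.168

x̄ = 10.7500
Σ(xᵢ − x̄)² = 285.5000 ⇒ m₂ = 35.68750
Σ(xᵢ − x̄)⁴ = 18661.1563 ⇒ m₄ = 2332.64453
m₂² = 1273.59766
g_2 = m₄/m₂² − 3 = 1.83154 − 3 ≈ -1.168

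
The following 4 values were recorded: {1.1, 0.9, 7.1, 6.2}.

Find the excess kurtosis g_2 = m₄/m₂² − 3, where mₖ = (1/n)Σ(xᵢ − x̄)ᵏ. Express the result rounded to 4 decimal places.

x̄ = 3.8250
Σ(xᵢ − x̄)² = 32.3475 ⇒ m₂ = 8.08687
Σ(xᵢ − x̄)⁴ = 275.1943 ⇒ m₄ = 68.79858
m₂² = 65.39755
g_2 = m₄/m₂² − 3 = 1.05201 − 3 ≈ -1.9480

-1.9480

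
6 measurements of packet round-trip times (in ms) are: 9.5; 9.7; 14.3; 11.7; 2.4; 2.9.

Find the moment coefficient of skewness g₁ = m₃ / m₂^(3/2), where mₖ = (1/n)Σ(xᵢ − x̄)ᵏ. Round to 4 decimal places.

x̄ = (9.5 + 9.7 + 14.3 + 11.7 + 2.4 + 2.9) / 6 = 8.4167
deviations (xᵢ − x̄): 1.0833, 1.2833, 5.8833, 3.2833, -6.0167, -5.5167
Σ(xᵢ − x̄)² = 114.8483 ⇒ m₂ = 114.8483/6 = 19.14139
Σ(xᵢ − x̄)³ = -143.2734 ⇒ m₃ = -143.2734/6 = -23.87891
m₂^(3/2) = 19.14139^(1.5) = 83.74525
g₁ = m₃ / m₂^(3/2) = -23.87891 / 83.74525 ≈ -0.2851

-0.2851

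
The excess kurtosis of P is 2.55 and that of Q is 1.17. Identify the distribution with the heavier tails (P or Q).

P

Higher excess kurtosis ⇒ heavier tails relative to the normal distribution.
2.55 vs 1.17: the larger is 2.55, so P has heavier tails.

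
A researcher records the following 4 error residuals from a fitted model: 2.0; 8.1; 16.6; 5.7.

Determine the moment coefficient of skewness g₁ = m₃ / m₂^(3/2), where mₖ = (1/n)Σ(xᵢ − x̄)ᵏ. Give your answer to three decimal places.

x̄ = (2.0 + 8.1 + 16.6 + 5.7) / 4 = 8.1000
deviations (xᵢ − x̄): -6.1000, 0.0000, 8.5000, -2.4000
Σ(xᵢ − x̄)² = 115.2200 ⇒ m₂ = 115.2200/4 = 28.80500
Σ(xᵢ − x̄)³ = 373.3200 ⇒ m₃ = 373.3200/4 = 93.33000
m₂^(3/2) = 28.80500^(1.5) = 154.59727
g₁ = m₃ / m₂^(3/2) = 93.33000 / 154.59727 ≈ 0.604

0.604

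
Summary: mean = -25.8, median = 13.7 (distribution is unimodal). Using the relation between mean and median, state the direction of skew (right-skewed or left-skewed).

left-skewed

mean − median = -25.8 − 13.7 = -39.5
mean < median ⇒ the longer tail is on the left ⇒ left-skewed (negatively skewed).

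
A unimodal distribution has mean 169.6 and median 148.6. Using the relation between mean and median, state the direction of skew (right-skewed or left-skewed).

mean − median = 169.6 − 148.6 = 21.0
mean > median ⇒ the longer tail is on the right ⇒ right-skewed (positively skewed).

right-skewed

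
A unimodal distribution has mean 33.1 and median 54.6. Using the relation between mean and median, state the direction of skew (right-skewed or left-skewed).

left-skewed

mean − median = 33.1 − 54.6 = -21.5
mean < median ⇒ the longer tail is on the left ⇒ left-skewed (negatively skewed).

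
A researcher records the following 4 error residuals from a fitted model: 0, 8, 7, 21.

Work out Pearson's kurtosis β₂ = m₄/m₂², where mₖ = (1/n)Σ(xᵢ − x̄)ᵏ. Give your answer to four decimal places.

x̄ = 9.0000
Σ(xᵢ − x̄)² = 230.0000 ⇒ m₂ = 57.50000
Σ(xᵢ − x̄)⁴ = 27314.0000 ⇒ m₄ = 6828.50000
m₂² = 3306.25000
β₂ = m₄/m₂² = 6828.50000 / 3306.25000 ≈ 2.0653

2.0653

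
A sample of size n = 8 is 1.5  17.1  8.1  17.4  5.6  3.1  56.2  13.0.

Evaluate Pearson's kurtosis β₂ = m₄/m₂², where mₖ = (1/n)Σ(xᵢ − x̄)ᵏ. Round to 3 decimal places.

x̄ = 15.2500
Σ(xᵢ − x̄)² = 2170.9400 ⇒ m₂ = 271.36750
Σ(xᵢ − x̄)⁴ = 2880883.0459 ⇒ m₄ = 360110.38073
m₂² = 73640.32006
β₂ = m₄/m₂² = 360110.38073 / 73640.32006 ≈ 4.890

4.890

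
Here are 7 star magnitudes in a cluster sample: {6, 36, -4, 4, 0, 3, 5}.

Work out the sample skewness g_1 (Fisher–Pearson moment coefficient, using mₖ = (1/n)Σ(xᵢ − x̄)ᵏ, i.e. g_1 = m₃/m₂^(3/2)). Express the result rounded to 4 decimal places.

x̄ = (6 + 36 - 4 + 4 + 0 + 3 + 5) / 7 = 7.1429
deviations (xᵢ − x̄): -1.1429, 28.8571, -11.1429, -3.1429, -7.1429, -4.1429, -2.1429
Σ(xᵢ − x̄)² = 1040.8571 ⇒ m₂ = 1040.8571/7 = 148.69388
Σ(xᵢ − x̄)³ = 22168.8980 ⇒ m₃ = 22168.8980/7 = 3166.98542
m₂^(3/2) = 148.69388^(1.5) = 1813.17462
g_1 = m₃ / m₂^(3/2) = 3166.98542 / 1813.17462 ≈ 1.7467

1.7467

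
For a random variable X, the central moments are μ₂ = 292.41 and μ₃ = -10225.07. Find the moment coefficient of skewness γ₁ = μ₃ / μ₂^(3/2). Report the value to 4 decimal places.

σ = √μ₂ = √292.41 = 17.10000
σ³ = μ₂^(3/2) = 5000.21100
γ₁ = μ₃/σ³ = -10225.07 / 5000.21100 ≈ -2.0449

-2.0449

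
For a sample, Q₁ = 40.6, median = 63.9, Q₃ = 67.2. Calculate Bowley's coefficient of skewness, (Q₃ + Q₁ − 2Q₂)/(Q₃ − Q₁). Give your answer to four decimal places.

numerator: Q₃ + Q₁ − 2Q₂ = 67.2 + 40.6 − 2×63.9 = -20.0000
denominator: Q₃ − Q₁ = 67.2 − 40.6 = 26.6000
Bowley skewness = -20.0000 / 26.6000 ≈ -0.7519

-0.7519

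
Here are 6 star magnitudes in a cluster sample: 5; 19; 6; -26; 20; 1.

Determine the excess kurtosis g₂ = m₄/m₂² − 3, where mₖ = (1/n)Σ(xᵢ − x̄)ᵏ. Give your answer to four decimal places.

-0.1026

x̄ = 4.1667
Σ(xᵢ − x̄)² = 1394.8333 ⇒ m₂ = 232.47222
Σ(xᵢ − x̄)⁴ = 939522.8194 ⇒ m₄ = 156587.13657
m₂² = 54043.33410
g₂ = m₄/m₂² − 3 = 2.89744 − 3 ≈ -0.1026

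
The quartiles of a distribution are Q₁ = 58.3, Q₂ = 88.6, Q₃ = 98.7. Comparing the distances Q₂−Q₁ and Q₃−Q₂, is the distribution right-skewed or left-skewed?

Q₂ − Q₁ = 30.3;  Q₃ − Q₂ = 10.1
Q₂ − Q₁ > Q₃ − Q₂ ⇒ the lower half is more spread out ⇒ left-skewed.

left-skewed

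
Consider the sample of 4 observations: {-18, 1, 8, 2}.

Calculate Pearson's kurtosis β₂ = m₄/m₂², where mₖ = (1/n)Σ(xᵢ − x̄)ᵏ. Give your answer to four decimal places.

2.1803

x̄ = -1.7500
Σ(xᵢ − x̄)² = 380.7500 ⇒ m₂ = 95.18750
Σ(xᵢ − x̄)⁴ = 79020.8281 ⇒ m₄ = 19755.20703
m₂² = 9060.66016
β₂ = m₄/m₂² = 19755.20703 / 9060.66016 ≈ 2.1803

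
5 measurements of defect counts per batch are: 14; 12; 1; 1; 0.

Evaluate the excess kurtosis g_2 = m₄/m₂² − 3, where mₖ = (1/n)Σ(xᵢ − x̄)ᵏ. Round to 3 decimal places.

-1.756

x̄ = 5.6000
Σ(xᵢ − x̄)² = 185.2000 ⇒ m₂ = 37.04000
Σ(xᵢ − x̄)⁴ = 8535.3760 ⇒ m₄ = 1707.07520
m₂² = 1371.96160
g_2 = m₄/m₂² − 3 = 1.24426 − 3 ≈ -1.756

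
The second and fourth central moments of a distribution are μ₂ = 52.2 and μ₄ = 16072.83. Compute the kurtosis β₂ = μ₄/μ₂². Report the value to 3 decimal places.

μ₂² = 52.2² = 2724.84000
μ₄/μ₂² = 16072.83 / 2724.84000 = 5.89863
β₂ ≈ 5.899

5.899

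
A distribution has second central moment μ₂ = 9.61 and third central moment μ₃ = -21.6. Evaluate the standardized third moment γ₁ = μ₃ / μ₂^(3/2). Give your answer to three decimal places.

-0.725

σ = √μ₂ = √9.61 = 3.10000
σ³ = μ₂^(3/2) = 29.79100
γ₁ = μ₃/σ³ = -21.6 / 29.79100 ≈ -0.725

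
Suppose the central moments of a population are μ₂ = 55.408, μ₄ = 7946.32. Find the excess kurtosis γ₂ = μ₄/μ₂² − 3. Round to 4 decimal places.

-0.4117

μ₂² = 55.408² = 3070.04646
μ₄/μ₂² = 7946.32 / 3070.04646 = 2.58834
γ₂ = 2.58834 − 3 ≈ -0.4117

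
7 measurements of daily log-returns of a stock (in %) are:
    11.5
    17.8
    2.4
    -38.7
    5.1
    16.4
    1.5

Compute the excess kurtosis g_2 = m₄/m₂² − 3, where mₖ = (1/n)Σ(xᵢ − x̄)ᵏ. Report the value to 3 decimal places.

1.183

x̄ = 2.2857
Σ(xᵢ − x̄)² = 2213.1886 ⇒ m₂ = 316.16980
Σ(xᵢ − x̄)⁴ = 2926715.3492 ⇒ m₄ = 418102.19275
m₂² = 99963.33985
g_2 = m₄/m₂² − 3 = 4.18256 − 3 ≈ 1.183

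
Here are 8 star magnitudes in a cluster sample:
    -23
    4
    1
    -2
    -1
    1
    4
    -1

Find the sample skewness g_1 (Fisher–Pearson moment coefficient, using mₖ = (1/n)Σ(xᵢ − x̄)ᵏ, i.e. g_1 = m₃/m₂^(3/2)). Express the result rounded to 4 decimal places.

x̄ = (-23 + 4 + 1 - 2 - 1 + 1 + 4 - 1) / 8 = -2.1250
deviations (xᵢ − x̄): -20.8750, 6.1250, 3.1250, 0.1250, 1.1250, 3.1250, 6.1250, 1.1250
Σ(xᵢ − x̄)² = 532.8750 ⇒ m₂ = 532.8750/8 = 66.60938
Σ(xᵢ − x̄)³ = -8573.1563 ⇒ m₃ = -8573.1563/8 = -1071.64453
m₂^(3/2) = 66.60938^(1.5) = 543.62953
g_1 = m₃ / m₂^(3/2) = -1071.64453 / 543.62953 ≈ -1.9713

-1.9713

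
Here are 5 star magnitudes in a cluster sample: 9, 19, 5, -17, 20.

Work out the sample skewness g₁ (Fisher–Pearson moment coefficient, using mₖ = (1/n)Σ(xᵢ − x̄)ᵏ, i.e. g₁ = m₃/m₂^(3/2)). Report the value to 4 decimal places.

-0.8690

x̄ = (9 + 19 + 5 - 17 + 20) / 5 = 7.2000
deviations (xᵢ − x̄): 1.8000, 11.8000, -2.2000, -24.2000, 12.8000
Σ(xᵢ − x̄)² = 896.8000 ⇒ m₂ = 896.8000/5 = 179.36000
Σ(xᵢ − x̄)³ = -10437.1200 ⇒ m₃ = -10437.1200/5 = -2087.42400
m₂^(3/2) = 179.36000^(1.5) = 2402.08512
g₁ = m₃ / m₂^(3/2) = -2087.42400 / 2402.08512 ≈ -0.8690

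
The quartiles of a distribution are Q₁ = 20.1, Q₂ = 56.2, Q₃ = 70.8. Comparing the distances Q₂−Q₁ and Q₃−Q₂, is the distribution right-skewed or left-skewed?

left-skewed

Q₂ − Q₁ = 36.1;  Q₃ − Q₂ = 14.6
Q₂ − Q₁ > Q₃ − Q₂ ⇒ the lower half is more spread out ⇒ left-skewed.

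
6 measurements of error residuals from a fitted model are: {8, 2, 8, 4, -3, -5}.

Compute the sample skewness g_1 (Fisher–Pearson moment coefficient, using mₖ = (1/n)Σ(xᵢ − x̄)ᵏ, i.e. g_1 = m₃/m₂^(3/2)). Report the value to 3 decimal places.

x̄ = (8 + 2 + 8 + 4 - 3 - 5) / 6 = 2.3333
deviations (xᵢ − x̄): 5.6667, -0.3333, 5.6667, 1.6667, -5.3333, -7.3333
Σ(xᵢ − x̄)² = 149.3333 ⇒ m₂ = 149.3333/6 = 24.88889
Σ(xᵢ − x̄)³ = -177.5556 ⇒ m₃ = -177.5556/6 = -29.59259
m₂^(3/2) = 24.88889^(1.5) = 124.16759
g_1 = m₃ / m₂^(3/2) = -29.59259 / 124.16759 ≈ -0.238

-0.238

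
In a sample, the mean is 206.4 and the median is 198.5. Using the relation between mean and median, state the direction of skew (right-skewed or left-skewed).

right-skewed

mean − median = 206.4 − 198.5 = 7.9
mean > median ⇒ the longer tail is on the right ⇒ right-skewed (positively skewed).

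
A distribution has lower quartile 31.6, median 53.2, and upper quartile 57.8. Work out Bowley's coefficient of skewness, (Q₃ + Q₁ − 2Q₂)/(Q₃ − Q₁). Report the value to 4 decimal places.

-0.6489

numerator: Q₃ + Q₁ − 2Q₂ = 57.8 + 31.6 − 2×53.2 = -17.0000
denominator: Q₃ − Q₁ = 57.8 − 31.6 = 26.2000
Bowley skewness = -17.0000 / 26.2000 ≈ -0.6489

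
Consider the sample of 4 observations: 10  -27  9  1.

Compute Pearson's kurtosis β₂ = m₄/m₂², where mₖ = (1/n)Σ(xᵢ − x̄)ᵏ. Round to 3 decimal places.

2.174

x̄ = -1.7500
Σ(xᵢ − x̄)² = 898.7500 ⇒ m₂ = 224.68750
Σ(xᵢ − x̄)⁴ = 438959.0781 ⇒ m₄ = 109739.76953
m₂² = 50484.47266
β₂ = m₄/m₂² = 109739.76953 / 50484.47266 ≈ 2.174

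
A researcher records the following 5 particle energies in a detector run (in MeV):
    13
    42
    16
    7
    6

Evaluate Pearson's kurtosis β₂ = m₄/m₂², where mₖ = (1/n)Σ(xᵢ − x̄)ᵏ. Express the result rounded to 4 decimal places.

x̄ = 16.8000
Σ(xᵢ − x̄)² = 862.8000 ⇒ m₂ = 172.56000
Σ(xᵢ − x̄)⁴ = 426313.2960 ⇒ m₄ = 85262.65920
m₂² = 29776.95360
β₂ = m₄/m₂² = 85262.65920 / 29776.95360 ≈ 2.8634

2.8634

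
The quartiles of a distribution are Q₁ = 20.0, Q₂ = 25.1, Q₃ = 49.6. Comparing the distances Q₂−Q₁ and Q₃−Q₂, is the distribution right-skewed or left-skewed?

right-skewed

Q₂ − Q₁ = 5.1;  Q₃ − Q₂ = 24.5
Q₃ − Q₂ > Q₂ − Q₁ ⇒ the upper half is more spread out ⇒ right-skewed.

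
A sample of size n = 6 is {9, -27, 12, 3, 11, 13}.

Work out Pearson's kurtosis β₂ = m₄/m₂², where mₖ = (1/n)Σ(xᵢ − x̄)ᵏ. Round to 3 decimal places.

x̄ = 3.5000
Σ(xᵢ − x̄)² = 1179.5000 ⇒ m₂ = 196.58333
Σ(xᵢ − x̄)⁴ = 882809.3750 ⇒ m₄ = 147134.89583
m₂² = 38645.00694
β₂ = m₄/m₂² = 147134.89583 / 38645.00694 ≈ 3.807

3.807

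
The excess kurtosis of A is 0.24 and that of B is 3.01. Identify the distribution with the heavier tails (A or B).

B

Higher excess kurtosis ⇒ heavier tails relative to the normal distribution.
0.24 vs 3.01: the larger is 3.01, so B has heavier tails.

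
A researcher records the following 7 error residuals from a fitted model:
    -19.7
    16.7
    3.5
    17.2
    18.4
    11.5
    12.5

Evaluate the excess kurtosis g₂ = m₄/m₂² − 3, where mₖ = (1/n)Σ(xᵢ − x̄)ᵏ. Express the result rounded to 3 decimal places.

0.918

x̄ = 8.5857
Σ(xᵢ − x̄)² = 1086.1286 ⇒ m₂ = 155.16122
Σ(xᵢ − x̄)⁴ = 660225.6959 ⇒ m₄ = 94317.95655
m₂² = 24075.00559
g₂ = m₄/m₂² − 3 = 3.91767 − 3 ≈ 0.918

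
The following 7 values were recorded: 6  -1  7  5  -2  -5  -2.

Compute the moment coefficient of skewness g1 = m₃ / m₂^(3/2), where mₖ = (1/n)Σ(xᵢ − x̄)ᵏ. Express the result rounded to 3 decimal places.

0.117

x̄ = (6 - 1 + 7 + 5 - 2 - 5 - 2) / 7 = 1.1429
deviations (xᵢ − x̄): 4.8571, -2.1429, 5.8571, 3.8571, -3.1429, -6.1429, -3.1429
Σ(xᵢ − x̄)² = 134.8571 ⇒ m₂ = 134.8571/7 = 19.26531
Σ(xᵢ − x̄)³ = 69.1837 ⇒ m₃ = 69.1837/7 = 9.88338
m₂^(3/2) = 19.26531^(1.5) = 84.55979
g1 = m₃ / m₂^(3/2) = 9.88338 / 84.55979 ≈ 0.117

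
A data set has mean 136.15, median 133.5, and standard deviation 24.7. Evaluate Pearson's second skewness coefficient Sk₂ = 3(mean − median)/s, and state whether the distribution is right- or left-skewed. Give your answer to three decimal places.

0.322, right-skewed

Sk₂ = 3(136.15 − 133.5) / 24.7 = 3 × 2.6500 / 24.7
    = 7.9500 / 24.7 ≈ 0.322
Sk₂ > 0 ⇒ mean > median ⇒ right-skewed (positive skew).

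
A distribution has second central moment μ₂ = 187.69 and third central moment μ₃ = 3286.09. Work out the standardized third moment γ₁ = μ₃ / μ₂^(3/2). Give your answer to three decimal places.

1.278

σ = √μ₂ = √187.69 = 13.70000
σ³ = μ₂^(3/2) = 2571.35300
γ₁ = μ₃/σ³ = 3286.09 / 2571.35300 ≈ 1.278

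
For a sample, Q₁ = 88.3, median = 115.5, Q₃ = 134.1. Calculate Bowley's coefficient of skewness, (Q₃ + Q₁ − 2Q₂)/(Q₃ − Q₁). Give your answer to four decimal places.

-0.1878

numerator: Q₃ + Q₁ − 2Q₂ = 134.1 + 88.3 − 2×115.5 = -8.6000
denominator: Q₃ − Q₁ = 134.1 − 88.3 = 45.8000
Bowley skewness = -8.6000 / 45.8000 ≈ -0.1878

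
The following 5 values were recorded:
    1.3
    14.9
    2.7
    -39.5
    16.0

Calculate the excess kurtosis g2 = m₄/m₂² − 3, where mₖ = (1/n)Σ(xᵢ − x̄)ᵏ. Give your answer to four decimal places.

-0.1727

x̄ = -0.9200
Σ(xᵢ − x̄)² = 2043.0080 ⇒ m₂ = 408.60160
Σ(xᵢ − x̄)⁴ = 2360175.5712 ⇒ m₄ = 472035.11425
m₂² = 166955.26752
g2 = m₄/m₂² − 3 = 2.82731 − 3 ≈ -0.1727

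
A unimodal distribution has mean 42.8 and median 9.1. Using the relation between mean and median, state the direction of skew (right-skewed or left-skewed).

mean − median = 42.8 − 9.1 = 33.7
mean > median ⇒ the longer tail is on the right ⇒ right-skewed (positively skewed).

right-skewed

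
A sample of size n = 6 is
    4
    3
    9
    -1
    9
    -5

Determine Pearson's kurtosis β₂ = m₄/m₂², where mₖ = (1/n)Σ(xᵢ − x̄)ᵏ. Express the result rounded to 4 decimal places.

1.8150

x̄ = 3.1667
Σ(xᵢ − x̄)² = 152.8333 ⇒ m₂ = 25.47222
Σ(xᵢ − x̄)⁴ = 7065.8194 ⇒ m₄ = 1177.63657
m₂² = 648.83410
β₂ = m₄/m₂² = 1177.63657 / 648.83410 ≈ 1.8150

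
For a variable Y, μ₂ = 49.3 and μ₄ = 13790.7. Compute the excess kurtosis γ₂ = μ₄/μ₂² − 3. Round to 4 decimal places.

μ₂² = 49.3² = 2430.49000
μ₄/μ₂² = 13790.7 / 2430.49000 = 5.67404
γ₂ = 5.67404 − 3 ≈ 2.6740

2.6740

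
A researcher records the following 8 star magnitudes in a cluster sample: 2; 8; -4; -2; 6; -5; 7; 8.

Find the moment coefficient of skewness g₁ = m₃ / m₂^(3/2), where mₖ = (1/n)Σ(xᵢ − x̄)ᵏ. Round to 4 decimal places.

x̄ = (2 + 8 - 4 - 2 + 6 - 5 + 7 + 8) / 8 = 2.5000
deviations (xᵢ − x̄): -0.5000, 5.5000, -6.5000, -4.5000, 3.5000, -7.5000, 4.5000, 5.5000
Σ(xᵢ − x̄)² = 212.0000 ⇒ m₂ = 212.0000/8 = 26.50000
Σ(xᵢ − x̄)³ = -321.0000 ⇒ m₃ = -321.0000/8 = -40.12500
m₂^(3/2) = 26.50000^(1.5) = 136.41710
g₁ = m₃ / m₂^(3/2) = -40.12500 / 136.41710 ≈ -0.2941

-0.2941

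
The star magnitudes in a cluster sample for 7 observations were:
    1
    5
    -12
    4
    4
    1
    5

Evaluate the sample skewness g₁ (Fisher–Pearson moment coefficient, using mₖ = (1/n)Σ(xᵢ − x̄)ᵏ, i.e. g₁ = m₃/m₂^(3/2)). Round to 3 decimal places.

-1.723

x̄ = (1 + 5 - 12 + 4 + 4 + 1 + 5) / 7 = 1.1429
deviations (xᵢ − x̄): -0.1429, 3.8571, -13.1429, 2.8571, 2.8571, -0.1429, 3.8571
Σ(xᵢ − x̄)² = 218.8571 ⇒ m₂ = 218.8571/7 = 31.26531
Σ(xᵢ − x̄)³ = -2108.8163 ⇒ m₃ = -2108.8163/7 = -301.25948
m₂^(3/2) = 31.26531^(1.5) = 174.82117
g₁ = m₃ / m₂^(3/2) = -301.25948 / 174.82117 ≈ -1.723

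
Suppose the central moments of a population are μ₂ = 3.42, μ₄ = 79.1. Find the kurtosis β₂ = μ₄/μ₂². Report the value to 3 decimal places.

μ₂² = 3.42² = 11.69640
μ₄/μ₂² = 79.1 / 11.69640 = 6.76276
β₂ ≈ 6.763

6.763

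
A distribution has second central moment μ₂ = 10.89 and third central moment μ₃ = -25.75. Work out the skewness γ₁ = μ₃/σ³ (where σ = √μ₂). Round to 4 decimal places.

σ = √μ₂ = √10.89 = 3.30000
σ³ = μ₂^(3/2) = 35.93700
γ₁ = μ₃/σ³ = -25.75 / 35.93700 ≈ -0.7165

-0.7165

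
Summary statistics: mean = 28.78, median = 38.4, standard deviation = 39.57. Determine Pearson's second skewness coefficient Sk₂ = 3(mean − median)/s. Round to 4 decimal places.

-0.7293

Sk₂ = 3(28.78 − 38.4) / 39.57 = 3 × -9.6200 / 39.57
    = -28.8600 / 39.57 ≈ -0.7293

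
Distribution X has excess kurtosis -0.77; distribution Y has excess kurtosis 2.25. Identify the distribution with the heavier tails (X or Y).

Higher excess kurtosis ⇒ heavier tails relative to the normal distribution.
-0.77 vs 2.25: the larger is 2.25, so Y has heavier tails. (Y is leptokurtic — heavier-than-normal tails; the other is platykurtic.)

Y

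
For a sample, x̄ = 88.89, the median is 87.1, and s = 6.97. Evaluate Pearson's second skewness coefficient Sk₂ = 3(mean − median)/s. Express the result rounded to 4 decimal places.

0.7704

Sk₂ = 3(88.89 − 87.1) / 6.97 = 3 × 1.7900 / 6.97
    = 5.3700 / 6.97 ≈ 0.7704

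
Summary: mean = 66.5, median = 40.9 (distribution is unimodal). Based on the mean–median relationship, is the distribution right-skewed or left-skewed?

mean − median = 66.5 − 40.9 = 25.6
mean > median ⇒ the longer tail is on the right ⇒ right-skewed (positively skewed).

right-skewed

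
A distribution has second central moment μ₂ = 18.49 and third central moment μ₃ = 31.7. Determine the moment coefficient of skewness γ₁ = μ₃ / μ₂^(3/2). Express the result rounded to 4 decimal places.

σ = √μ₂ = √18.49 = 4.30000
σ³ = μ₂^(3/2) = 79.50700
γ₁ = μ₃/σ³ = 31.7 / 79.50700 ≈ 0.3987

0.3987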